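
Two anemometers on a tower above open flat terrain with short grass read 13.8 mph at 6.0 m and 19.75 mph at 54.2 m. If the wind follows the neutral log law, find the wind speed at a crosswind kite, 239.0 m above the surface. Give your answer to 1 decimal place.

23.8 mph

Log law: V ∝ ln(z/z₀). From the pair, with r = V₁/V₂ = 0.69873,
ln z₀ = (ln z₁ − r·ln z₂)/(1 − r) = (1.7918 − 0.69873×3.9927)/0.30127 = -3.3129 → z₀ = 0.03641 m
V₃ = V₁ · ln(z₃/z₀)/ln(z₁/z₀) = 13.8 × 8.7894/5.1047 = 23.7613 mph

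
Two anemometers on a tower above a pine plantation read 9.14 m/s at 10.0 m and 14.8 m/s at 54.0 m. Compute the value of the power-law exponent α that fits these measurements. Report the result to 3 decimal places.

Power law: V₂/V₁ = (z₂/z₁)^α ⇒ α = ln(V₂/V₁) / ln(z₂/z₁)
α = ln(14.8/9.14) / ln(54.0/10.0) = ln(1.6193) / ln(5.4000)
  = 0.48197 / 1.68640 = 0.28580

α ≈ 0.286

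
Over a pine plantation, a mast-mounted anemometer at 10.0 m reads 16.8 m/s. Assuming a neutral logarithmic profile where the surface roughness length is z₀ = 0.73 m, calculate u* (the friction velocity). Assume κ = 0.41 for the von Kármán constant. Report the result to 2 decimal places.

Log law: V(z) = (u*/κ) · ln(z/z₀) ⇒ u* = κ · V / ln(z/z₀)
u* = 0.41 × 16.8 / ln(10.0/0.73) = 0.41 × 16.8 / 2.6173
   = 6.8880 / 2.6173 = 2.6317 m/s

u* ≈ 2.63 m/s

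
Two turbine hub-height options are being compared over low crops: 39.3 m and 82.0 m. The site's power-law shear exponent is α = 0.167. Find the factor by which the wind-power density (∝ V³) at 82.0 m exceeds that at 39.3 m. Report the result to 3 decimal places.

1.446

Speed ratio: V_B/V_A = (z_B/z_A)^α = (82.0/39.3)^0.167 = (2.0865)^0.167 = 1.13069
Power-density ratio: P_B/P_A = (V_B/V_A)³ = (1.13069)³ = 1.44554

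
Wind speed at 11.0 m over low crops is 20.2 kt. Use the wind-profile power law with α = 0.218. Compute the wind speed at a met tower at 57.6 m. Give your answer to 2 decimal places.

28.98 kt

Power-law profile: V₂ = V₁ · (z₂/z₁)^α
V₂ = 20.2 × (57.6/11.0)^0.218 = 20.2 × (5.2364)^0.218
    = 20.2 × 1.4347 = 28.9801 kt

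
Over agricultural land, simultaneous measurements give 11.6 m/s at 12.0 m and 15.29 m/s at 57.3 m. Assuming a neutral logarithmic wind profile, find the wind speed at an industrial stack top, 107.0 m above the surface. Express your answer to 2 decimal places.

Log law: V ∝ ln(z/z₀). From the pair, with r = V₁/V₂ = 0.75867,
ln z₀ = (ln z₁ − r·ln z₂)/(1 − r) = (2.4849 − 0.75867×4.0483)/0.24133 = -2.4298 → z₀ = 0.08805 m
V₃ = V₁ · ln(z₃/z₀)/ln(z₁/z₀) = 11.6 × 7.1027/4.9147 = 16.7640 m/s

16.76 m/s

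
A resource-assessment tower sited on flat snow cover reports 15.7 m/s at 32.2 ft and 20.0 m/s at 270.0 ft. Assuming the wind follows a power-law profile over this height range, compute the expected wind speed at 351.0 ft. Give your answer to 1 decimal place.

First find α: α = ln(V₂/V₁)/ln(z₂/z₁) = ln(20.0/15.7)/ln(270.0/32.2) = 0.24207/2.12646 = 0.1138
Extrapolate from 270.0 ft to 351.0 ft: V₃ = 20.0 × (351.0/270.0)^0.1138 = 20.0 × 1.0303 = 20.6064 m/s

20.6 m/s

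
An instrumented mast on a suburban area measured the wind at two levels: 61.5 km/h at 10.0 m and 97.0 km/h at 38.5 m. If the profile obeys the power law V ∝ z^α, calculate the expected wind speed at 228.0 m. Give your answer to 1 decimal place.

177.0 km/h

First find α: α = ln(V₂/V₁)/ln(z₂/z₁) = ln(97.0/61.5)/ln(38.5/10.0) = 0.45567/1.34807 = 0.3380
Extrapolate from 38.5 m to 228.0 m: V₃ = 97.0 × (228.0/38.5)^0.3380 = 97.0 × 1.8244 = 176.9630 km/h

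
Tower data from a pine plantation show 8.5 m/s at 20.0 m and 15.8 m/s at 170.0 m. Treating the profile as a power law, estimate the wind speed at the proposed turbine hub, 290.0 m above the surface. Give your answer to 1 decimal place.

First find α: α = ln(V₂/V₁)/ln(z₂/z₁) = ln(15.8/8.5)/ln(170.0/20.0) = 0.61994/2.14007 = 0.2897
Extrapolate from 170.0 m to 290.0 m: V₃ = 15.8 × (290.0/170.0)^0.2897 = 15.8 × 1.1673 = 18.4437 m/s

18.4 m/s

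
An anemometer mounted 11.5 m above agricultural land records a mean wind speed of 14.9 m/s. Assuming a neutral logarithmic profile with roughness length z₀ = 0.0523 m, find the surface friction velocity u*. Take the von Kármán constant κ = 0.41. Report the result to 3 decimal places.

u* ≈ 1.133 m/s

Log law: V(z) = (u*/κ) · ln(z/z₀) ⇒ u* = κ · V / ln(z/z₀)
u* = 0.41 × 14.9 / ln(11.5/0.0523) = 0.41 × 14.9 / 5.3931
   = 6.1090 / 5.3931 = 1.1327 m/s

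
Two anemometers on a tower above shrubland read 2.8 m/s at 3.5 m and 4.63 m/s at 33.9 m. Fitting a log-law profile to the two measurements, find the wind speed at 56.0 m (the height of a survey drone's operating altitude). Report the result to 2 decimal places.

Log law: V ∝ ln(z/z₀). From the pair, with r = V₁/V₂ = 0.60475,
ln z₀ = (ln z₁ − r·ln z₂)/(1 − r) = (1.2528 − 0.60475×3.5234)/0.39525 = -2.2215 → z₀ = 0.1085 m
V₃ = V₁ · ln(z₃/z₀)/ln(z₁/z₀) = 2.8 × 6.2468/3.4742 = 5.0345 m/s

5.03 m/s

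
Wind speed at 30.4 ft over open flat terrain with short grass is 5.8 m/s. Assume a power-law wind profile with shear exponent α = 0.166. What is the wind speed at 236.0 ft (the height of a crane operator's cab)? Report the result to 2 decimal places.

8.15 m/s

Power-law profile: V₂ = V₁ · (z₂/z₁)^α
V₂ = 5.8 × (236.0/30.4)^0.166 = 5.8 × (7.7632)^0.166
    = 5.8 × 1.4052 = 8.1503 m/s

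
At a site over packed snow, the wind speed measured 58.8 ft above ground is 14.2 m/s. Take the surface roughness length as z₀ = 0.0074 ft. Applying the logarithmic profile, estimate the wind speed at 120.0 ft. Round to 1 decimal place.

Log law: V(z) ∝ ln(z/z₀), so V₂/V₁ = ln(z₂/z₀) / ln(z₁/z₀).
ln(120.0/0.0074) = 9.6938, ln(58.8/0.0074) = 8.9804
V₂ = 14.2 × 9.6938/8.9804 = 14.2 × 1.0794 = 15.3280 m/s

15.3 m/s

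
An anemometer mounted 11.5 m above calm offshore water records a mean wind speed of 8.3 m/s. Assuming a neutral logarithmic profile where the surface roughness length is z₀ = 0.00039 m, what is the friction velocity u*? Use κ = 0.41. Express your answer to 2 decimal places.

Log law: V(z) = (u*/κ) · ln(z/z₀) ⇒ u* = κ · V / ln(z/z₀)
u* = 0.41 × 8.3 / ln(11.5/0.00039) = 0.41 × 8.3 / 10.2917
   = 3.4030 / 10.2917 = 0.3307 m/s

u* ≈ 0.33 m/s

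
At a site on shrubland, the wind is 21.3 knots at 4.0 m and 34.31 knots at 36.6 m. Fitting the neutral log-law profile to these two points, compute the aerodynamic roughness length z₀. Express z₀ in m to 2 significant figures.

Log law: V(z) ∝ ln(z/z₀). With r = V₁/V₂ = 21.3/34.31 = 0.62081,
r · ln(z₂/z₀) = ln(z₁/z₀) ⇒ ln z₀ = (ln z₁ − r·ln z₂)/(1 − r)
ln z₀ = (1.38629 − 0.62081×3.60005) / 0.37919 = -2.2381
z₀ = exp(-2.2381) = 0.1067 m

z₀ ≈ 0.11 m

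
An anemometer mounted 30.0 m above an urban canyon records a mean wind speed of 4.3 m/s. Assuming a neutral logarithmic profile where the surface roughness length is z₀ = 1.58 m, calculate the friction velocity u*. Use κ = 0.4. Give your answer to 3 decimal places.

u* ≈ 0.584 m/s

Log law: V(z) = (u*/κ) · ln(z/z₀) ⇒ u* = κ · V / ln(z/z₀)
u* = 0.4 × 4.3 / ln(30.0/1.58) = 0.4 × 4.3 / 2.9438
   = 1.7200 / 2.9438 = 0.5843 m/s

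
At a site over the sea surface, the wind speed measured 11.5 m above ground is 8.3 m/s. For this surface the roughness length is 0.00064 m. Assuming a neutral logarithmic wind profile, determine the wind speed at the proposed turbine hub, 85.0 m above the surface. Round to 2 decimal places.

9.99 m/s

Log law: V(z) ∝ ln(z/z₀), so V₂/V₁ = ln(z₂/z₀) / ln(z₁/z₀).
ln(85.0/0.00064) = 11.7967, ln(11.5/0.00064) = 9.7964
V₂ = 8.3 × 11.7967/9.7964 = 8.3 × 1.2042 = 9.9948 m/s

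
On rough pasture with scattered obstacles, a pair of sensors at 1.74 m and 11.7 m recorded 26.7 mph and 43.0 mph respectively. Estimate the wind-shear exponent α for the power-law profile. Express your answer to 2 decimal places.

Power law: V₂/V₁ = (z₂/z₁)^α ⇒ α = ln(V₂/V₁) / ln(z₂/z₁)
α = ln(43.0/26.7) / ln(11.7/1.74) = ln(1.6105) / ln(6.7241)
  = 0.47654 / 1.90570 = 0.25006

α ≈ 0.25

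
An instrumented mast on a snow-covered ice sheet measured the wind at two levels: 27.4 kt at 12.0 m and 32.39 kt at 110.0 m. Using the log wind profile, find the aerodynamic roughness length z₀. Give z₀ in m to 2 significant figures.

z₀ ≈ 0.000062 m

Log law: V(z) ∝ ln(z/z₀). With r = V₁/V₂ = 27.4/32.39 = 0.84594,
r · ln(z₂/z₀) = ln(z₁/z₀) ⇒ ln z₀ = (ln z₁ − r·ln z₂)/(1 − r)
ln z₀ = (2.48491 − 0.84594×4.70048) / 0.15406 = -9.6808
z₀ = exp(-9.6808) = 0.00006247 m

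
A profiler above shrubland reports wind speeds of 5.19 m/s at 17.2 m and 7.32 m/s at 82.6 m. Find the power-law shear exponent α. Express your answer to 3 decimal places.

Power law: V₂/V₁ = (z₂/z₁)^α ⇒ α = ln(V₂/V₁) / ln(z₂/z₁)
α = ln(7.32/5.19) / ln(82.6/17.2) = ln(1.4104) / ln(4.8023)
  = 0.34388 / 1.56910 = 0.21916

α ≈ 0.219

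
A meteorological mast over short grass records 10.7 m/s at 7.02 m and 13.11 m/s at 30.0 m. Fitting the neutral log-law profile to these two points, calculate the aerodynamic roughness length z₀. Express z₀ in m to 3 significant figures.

Log law: V(z) ∝ ln(z/z₀). With r = V₁/V₂ = 10.7/13.11 = 0.81617,
r · ln(z₂/z₀) = ln(z₁/z₀) ⇒ ln z₀ = (ln z₁ − r·ln z₂)/(1 − r)
ln z₀ = (1.94876 − 0.81617×3.40120) / 0.18383 = -4.4998
z₀ = exp(-4.4998) = 0.01111 m

z₀ ≈ 0.0111 m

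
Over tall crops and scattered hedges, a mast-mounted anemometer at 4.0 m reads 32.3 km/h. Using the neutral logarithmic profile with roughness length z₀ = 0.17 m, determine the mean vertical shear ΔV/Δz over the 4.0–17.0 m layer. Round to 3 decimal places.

1.138 km/h/m

Log law: V₂ = V₁ · ln(z₂/z₀)/ln(z₁/z₀) = 32.3 × 4.6052/3.1583 = 47.0979 km/h
ΔV/Δz = (47.0979 − 32.3)/(17.0 − 4.0) = 14.7979/13.0000 = 1.13830 km/h/m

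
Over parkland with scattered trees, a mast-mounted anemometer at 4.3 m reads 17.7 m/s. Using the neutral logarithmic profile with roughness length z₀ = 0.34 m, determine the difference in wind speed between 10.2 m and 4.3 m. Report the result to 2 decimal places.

Log law: V₂ = V₁ · ln(z₂/z₀)/ln(z₁/z₀) = 17.7 × 3.4012/2.5374 = 23.7253 m/s
ΔV = 23.7253 − 17.7 = 6.0253 m/s

6.03 m/s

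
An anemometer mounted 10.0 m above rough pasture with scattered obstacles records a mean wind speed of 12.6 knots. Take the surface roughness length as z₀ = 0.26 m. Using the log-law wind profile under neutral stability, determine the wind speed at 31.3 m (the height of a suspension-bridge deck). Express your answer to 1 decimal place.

Log law: V(z) ∝ ln(z/z₀), so V₂/V₁ = ln(z₂/z₀) / ln(z₁/z₀).
ln(31.3/0.26) = 4.7907, ln(10.0/0.26) = 3.6497
V₂ = 12.6 × 4.7907/3.6497 = 12.6 × 1.3126 = 16.5393 knots

16.5 knots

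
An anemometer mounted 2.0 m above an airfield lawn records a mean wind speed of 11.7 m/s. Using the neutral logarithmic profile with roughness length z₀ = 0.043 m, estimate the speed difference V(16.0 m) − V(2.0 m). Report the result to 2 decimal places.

Log law: V₂ = V₁ · ln(z₂/z₀)/ln(z₁/z₀) = 11.7 × 5.9191/3.8397 = 18.0363 m/s
ΔV = 18.0363 − 11.7 = 6.3363 m/s

6.34 m/s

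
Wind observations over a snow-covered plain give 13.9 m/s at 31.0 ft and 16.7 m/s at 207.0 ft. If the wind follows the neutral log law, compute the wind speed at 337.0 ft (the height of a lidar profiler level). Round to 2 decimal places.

17.42 m/s

Log law: V ∝ ln(z/z₀). From the pair, with r = V₁/V₂ = 0.83234,
ln z₀ = (ln z₁ − r·ln z₂)/(1 − r) = (3.4340 − 0.83234×5.3327)/0.16766 = -5.9919 → z₀ = 0.002499 ft
V₃ = V₁ · ln(z₃/z₀)/ln(z₁/z₀) = 13.9 × 11.8119/9.4258 = 17.4187 m/s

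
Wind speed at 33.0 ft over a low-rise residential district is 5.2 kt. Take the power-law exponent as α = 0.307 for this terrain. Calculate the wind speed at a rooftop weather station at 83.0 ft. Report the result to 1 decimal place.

Power-law profile: V₂ = V₁ · (z₂/z₁)^α
V₂ = 5.2 × (83.0/33.0)^0.307 = 5.2 × (2.5152)^0.307
    = 5.2 × 1.3273 = 6.9020 kt

6.9 kt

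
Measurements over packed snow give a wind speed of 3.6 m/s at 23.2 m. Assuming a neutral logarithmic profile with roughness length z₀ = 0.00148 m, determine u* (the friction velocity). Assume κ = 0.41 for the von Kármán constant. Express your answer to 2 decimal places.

Log law: V(z) = (u*/κ) · ln(z/z₀) ⇒ u* = κ · V / ln(z/z₀)
u* = 0.41 × 3.6 / ln(23.2/0.00148) = 0.41 × 3.6 / 9.6599
   = 1.4760 / 9.6599 = 0.1528 m/s

u* ≈ 0.15 m/s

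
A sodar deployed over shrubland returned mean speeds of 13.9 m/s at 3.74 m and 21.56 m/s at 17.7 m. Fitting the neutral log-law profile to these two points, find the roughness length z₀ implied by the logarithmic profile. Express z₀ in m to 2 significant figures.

z₀ ≈ 0.22 m

Log law: V(z) ∝ ln(z/z₀). With r = V₁/V₂ = 13.9/21.56 = 0.64471,
r · ln(z₂/z₀) = ln(z₁/z₀) ⇒ ln z₀ = (ln z₁ − r·ln z₂)/(1 − r)
ln z₀ = (1.31909 − 0.64471×2.87356) / 0.35529 = -1.5017
z₀ = exp(-1.5017) = 0.2227 m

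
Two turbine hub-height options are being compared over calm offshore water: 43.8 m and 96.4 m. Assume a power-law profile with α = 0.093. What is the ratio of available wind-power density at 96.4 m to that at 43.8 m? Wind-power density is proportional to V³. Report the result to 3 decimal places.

1.246

Speed ratio: V_B/V_A = (z_B/z_A)^α = (96.4/43.8)^0.093 = (2.2009)^0.093 = 1.07612
Power-density ratio: P_B/P_A = (V_B/V_A)³ = (1.07612)³ = 1.24620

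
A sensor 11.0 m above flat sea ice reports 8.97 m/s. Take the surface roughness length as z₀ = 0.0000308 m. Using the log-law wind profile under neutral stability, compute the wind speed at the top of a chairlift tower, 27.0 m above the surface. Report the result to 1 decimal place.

Log law: V(z) ∝ ln(z/z₀), so V₂/V₁ = ln(z₂/z₀) / ln(z₁/z₀).
ln(27.0/0.0000308) = 13.6838, ln(11.0/0.0000308) = 12.7859
V₂ = 8.97 × 13.6838/12.7859 = 8.97 × 1.0702 = 9.6000 m/s

9.6 m/s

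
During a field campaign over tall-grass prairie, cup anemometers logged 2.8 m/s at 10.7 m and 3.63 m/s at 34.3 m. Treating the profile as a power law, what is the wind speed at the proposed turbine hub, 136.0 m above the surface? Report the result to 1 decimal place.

First find α: α = ln(V₂/V₁)/ln(z₂/z₁) = ln(3.63/2.8)/ln(34.3/10.7) = 0.25961/1.16490 = 0.2229
Extrapolate from 34.3 m to 136.0 m: V₃ = 3.63 × (136.0/34.3)^0.2229 = 3.63 × 1.3593 = 4.9344 m/s

4.9 m/s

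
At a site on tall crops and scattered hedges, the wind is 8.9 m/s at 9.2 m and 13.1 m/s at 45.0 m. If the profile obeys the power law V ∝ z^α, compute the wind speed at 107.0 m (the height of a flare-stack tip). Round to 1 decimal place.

First find α: α = ln(V₂/V₁)/ln(z₂/z₁) = ln(13.1/8.9)/ln(45.0/9.2) = 0.38656/1.58746 = 0.2435
Extrapolate from 45.0 m to 107.0 m: V₃ = 13.1 × (107.0/45.0)^0.2435 = 13.1 × 1.2348 = 16.1760 m/s

16.2 m/s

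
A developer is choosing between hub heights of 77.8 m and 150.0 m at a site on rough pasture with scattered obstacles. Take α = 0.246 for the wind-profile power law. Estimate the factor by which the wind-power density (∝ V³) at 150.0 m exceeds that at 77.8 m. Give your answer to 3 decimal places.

1.623

Speed ratio: V_B/V_A = (z_B/z_A)^α = (150.0/77.8)^0.246 = (1.9280)^0.246 = 1.17527
Power-density ratio: P_B/P_A = (V_B/V_A)³ = (1.17527)³ = 1.62335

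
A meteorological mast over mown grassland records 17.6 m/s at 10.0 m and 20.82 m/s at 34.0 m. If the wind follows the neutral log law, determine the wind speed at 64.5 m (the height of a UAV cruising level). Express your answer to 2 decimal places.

22.50 m/s

Log law: V ∝ ln(z/z₀). From the pair, with r = V₁/V₂ = 0.84534,
ln z₀ = (ln z₁ − r·ln z₂)/(1 − r) = (2.3026 − 0.84534×3.5264)/0.15466 = -4.3864 → z₀ = 0.01245 m
V₃ = V₁ · ln(z₃/z₀)/ln(z₁/z₀) = 17.6 × 8.5530/6.6890 = 22.5048 m/s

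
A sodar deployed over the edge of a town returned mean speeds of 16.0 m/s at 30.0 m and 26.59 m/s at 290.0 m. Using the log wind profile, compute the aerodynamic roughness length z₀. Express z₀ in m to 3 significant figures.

z₀ ≈ 0.974 m

Log law: V(z) ∝ ln(z/z₀). With r = V₁/V₂ = 16.0/26.59 = 0.60173,
r · ln(z₂/z₀) = ln(z₁/z₀) ⇒ ln z₀ = (ln z₁ − r·ln z₂)/(1 − r)
ln z₀ = (3.40120 − 0.60173×5.66988) / 0.39827 = -0.0265
z₀ = exp(-0.0265) = 0.9739 m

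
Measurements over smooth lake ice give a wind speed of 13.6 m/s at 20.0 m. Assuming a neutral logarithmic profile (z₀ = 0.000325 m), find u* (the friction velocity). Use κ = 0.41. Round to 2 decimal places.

Log law: V(z) = (u*/κ) · ln(z/z₀) ⇒ u* = κ · V / ln(z/z₀)
u* = 0.41 × 13.6 / ln(20.0/0.000325) = 0.41 × 13.6 / 11.0274
   = 5.5760 / 11.0274 = 0.5056 m/s

u* ≈ 0.51 m/s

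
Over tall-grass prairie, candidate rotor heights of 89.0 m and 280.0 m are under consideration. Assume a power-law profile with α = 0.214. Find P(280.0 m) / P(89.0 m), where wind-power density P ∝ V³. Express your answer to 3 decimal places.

Speed ratio: V_B/V_A = (z_B/z_A)^α = (280.0/89.0)^0.214 = (3.1461)^0.214 = 1.27797
Power-density ratio: P_B/P_A = (V_B/V_A)³ = (1.27797)³ = 2.08721

2.087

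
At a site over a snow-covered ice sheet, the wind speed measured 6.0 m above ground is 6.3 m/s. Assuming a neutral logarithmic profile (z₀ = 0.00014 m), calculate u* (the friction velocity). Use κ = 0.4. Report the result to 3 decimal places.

u* ≈ 0.236 m/s

Log law: V(z) = (u*/κ) · ln(z/z₀) ⇒ u* = κ · V / ln(z/z₀)
u* = 0.4 × 6.3 / ln(6.0/0.00014) = 0.4 × 6.3 / 10.6656
   = 2.5200 / 10.6656 = 0.2363 m/s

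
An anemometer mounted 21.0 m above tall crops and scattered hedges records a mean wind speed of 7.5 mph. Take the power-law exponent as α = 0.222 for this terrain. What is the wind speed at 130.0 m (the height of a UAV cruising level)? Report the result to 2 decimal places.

Power-law profile: V₂ = V₁ · (z₂/z₁)^α
V₂ = 7.5 × (130.0/21.0)^0.222 = 7.5 × (6.1905)^0.222
    = 7.5 × 1.4989 = 11.2415 mph

11.24 mph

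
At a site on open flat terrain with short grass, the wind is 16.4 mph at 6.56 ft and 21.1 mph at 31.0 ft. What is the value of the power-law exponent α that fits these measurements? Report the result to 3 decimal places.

α ≈ 0.162

Power law: V₂/V₁ = (z₂/z₁)^α ⇒ α = ln(V₂/V₁) / ln(z₂/z₁)
α = ln(21.1/16.4) / ln(31.0/6.56) = ln(1.2866) / ln(4.7256)
  = 0.25199 / 1.55300 = 0.16226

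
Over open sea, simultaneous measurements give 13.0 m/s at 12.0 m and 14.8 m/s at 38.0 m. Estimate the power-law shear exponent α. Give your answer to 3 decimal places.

α ≈ 0.113

Power law: V₂/V₁ = (z₂/z₁)^α ⇒ α = ln(V₂/V₁) / ln(z₂/z₁)
α = ln(14.8/13.0) / ln(38.0/12.0) = ln(1.1385) / ln(3.1667)
  = 0.12968 / 1.15268 = 0.11250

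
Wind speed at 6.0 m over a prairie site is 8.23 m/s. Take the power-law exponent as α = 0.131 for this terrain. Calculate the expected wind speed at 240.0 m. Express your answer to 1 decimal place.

13.3 m/s

Power-law profile: V₂ = V₁ · (z₂/z₁)^α
V₂ = 8.23 × (240.0/6.0)^0.131 = 8.23 × (40.0000)^0.131
    = 8.23 × 1.6213 = 13.3435 m/s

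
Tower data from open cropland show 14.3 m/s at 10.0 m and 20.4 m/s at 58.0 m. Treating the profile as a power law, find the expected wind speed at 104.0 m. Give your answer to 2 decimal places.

First find α: α = ln(V₂/V₁)/ln(z₂/z₁) = ln(20.4/14.3)/ln(58.0/10.0) = 0.35528/1.75786 = 0.2021
Extrapolate from 58.0 m to 104.0 m: V₃ = 20.4 × (104.0/58.0)^0.2021 = 20.4 × 1.1253 = 22.9554 m/s

22.96 m/s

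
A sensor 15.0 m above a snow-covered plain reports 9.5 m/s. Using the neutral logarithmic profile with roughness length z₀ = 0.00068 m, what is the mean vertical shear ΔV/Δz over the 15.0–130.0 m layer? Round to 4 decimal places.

0.0178 m/s/m

Log law: V₂ = V₁ · ln(z₂/z₀)/ln(z₁/z₀) = 9.5 × 12.1610/10.0015 = 11.5512 m/s
ΔV/Δz = (11.5512 − 9.5)/(130.0 − 15.0) = 2.0512/115.0000 = 0.01784 m/s/m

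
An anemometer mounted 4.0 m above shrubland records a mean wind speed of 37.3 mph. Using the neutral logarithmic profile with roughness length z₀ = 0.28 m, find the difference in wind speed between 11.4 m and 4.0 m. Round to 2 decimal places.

Log law: V₂ = V₁ · ln(z₂/z₀)/ln(z₁/z₀) = 37.3 × 3.7066/2.6593 = 51.9902 mph
ΔV = 51.9902 − 37.3 = 14.6902 mph

14.69 mph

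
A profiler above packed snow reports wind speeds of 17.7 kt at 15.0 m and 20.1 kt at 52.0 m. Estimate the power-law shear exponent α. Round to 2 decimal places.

Power law: V₂/V₁ = (z₂/z₁)^α ⇒ α = ln(V₂/V₁) / ln(z₂/z₁)
α = ln(20.1/17.7) / ln(52.0/15.0) = ln(1.1356) / ln(3.4667)
  = 0.12716 / 1.24319 = 0.10228

α ≈ 0.10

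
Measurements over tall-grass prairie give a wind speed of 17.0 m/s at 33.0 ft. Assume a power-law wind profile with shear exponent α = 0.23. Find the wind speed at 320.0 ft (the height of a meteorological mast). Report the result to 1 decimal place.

Power-law profile: V₂ = V₁ · (z₂/z₁)^α
V₂ = 17.0 × (320.0/33.0)^0.23 = 17.0 × (9.6970)^0.23
    = 17.0 × 1.6863 = 28.6665 m/s

28.7 m/s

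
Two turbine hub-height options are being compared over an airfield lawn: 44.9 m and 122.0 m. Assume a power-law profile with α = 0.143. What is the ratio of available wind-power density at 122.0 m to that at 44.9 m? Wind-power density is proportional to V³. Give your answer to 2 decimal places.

Speed ratio: V_B/V_A = (z_B/z_A)^α = (122.0/44.9)^0.143 = (2.7171)^0.143 = 1.15366
Power-density ratio: P_B/P_A = (V_B/V_A)³ = (1.15366)³ = 1.53545

1.54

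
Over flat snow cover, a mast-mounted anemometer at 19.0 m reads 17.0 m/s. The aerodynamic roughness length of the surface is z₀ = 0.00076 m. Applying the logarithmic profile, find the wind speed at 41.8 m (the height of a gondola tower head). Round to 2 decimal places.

Log law: V(z) ∝ ln(z/z₀), so V₂/V₁ = ln(z₂/z₀) / ln(z₁/z₀).
ln(41.8/0.00076) = 10.9151, ln(19.0/0.00076) = 10.1266
V₂ = 17.0 × 10.9151/10.1266 = 17.0 × 1.0779 = 18.3236 m/s

18.32 m/s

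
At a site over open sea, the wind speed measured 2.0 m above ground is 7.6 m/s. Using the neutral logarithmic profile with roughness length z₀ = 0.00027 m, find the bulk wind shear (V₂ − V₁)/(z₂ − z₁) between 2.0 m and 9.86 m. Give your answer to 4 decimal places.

Log law: V₂ = V₁ · ln(z₂/z₀)/ln(z₁/z₀) = 7.6 × 10.5056/8.9102 = 8.9607 m/s
ΔV/Δz = (8.9607 − 7.6)/(9.86 − 2.0) = 1.3607/7.8600 = 0.17312 m/s/m

0.1731 m/s/m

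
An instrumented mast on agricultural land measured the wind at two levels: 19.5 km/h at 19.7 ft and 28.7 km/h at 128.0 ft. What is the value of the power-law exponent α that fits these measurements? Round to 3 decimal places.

α ≈ 0.207

Power law: V₂/V₁ = (z₂/z₁)^α ⇒ α = ln(V₂/V₁) / ln(z₂/z₁)
α = ln(28.7/19.5) / ln(128.0/19.7) = ln(1.4718) / ln(6.4975)
  = 0.38648 / 1.87141 = 0.20652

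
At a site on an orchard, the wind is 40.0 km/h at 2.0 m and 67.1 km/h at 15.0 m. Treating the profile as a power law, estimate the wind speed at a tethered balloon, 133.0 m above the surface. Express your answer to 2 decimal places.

117.50 km/h

First find α: α = ln(V₂/V₁)/ln(z₂/z₁) = ln(67.1/40.0)/ln(15.0/2.0) = 0.51730/2.01490 = 0.2567
Extrapolate from 15.0 m to 133.0 m: V₃ = 67.1 × (133.0/15.0)^0.2567 = 67.1 × 1.7512 = 117.5032 km/h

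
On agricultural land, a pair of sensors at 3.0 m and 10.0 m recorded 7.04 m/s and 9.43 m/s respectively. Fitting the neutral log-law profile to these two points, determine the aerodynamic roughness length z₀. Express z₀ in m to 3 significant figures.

Log law: V(z) ∝ ln(z/z₀). With r = V₁/V₂ = 7.04/9.43 = 0.74655,
r · ln(z₂/z₀) = ln(z₁/z₀) ⇒ ln z₀ = (ln z₁ − r·ln z₂)/(1 − r)
ln z₀ = (1.09861 − 0.74655×2.30259) / 0.25345 = -2.4478
z₀ = exp(-2.4478) = 0.08648 m

z₀ ≈ 0.0865 m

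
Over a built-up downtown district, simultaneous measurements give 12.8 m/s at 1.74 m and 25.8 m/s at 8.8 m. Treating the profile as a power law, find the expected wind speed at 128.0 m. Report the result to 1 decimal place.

First find α: α = ln(V₂/V₁)/ln(z₂/z₁) = ln(25.8/12.8)/ln(8.8/1.74) = 0.70093/1.62087 = 0.4324
Extrapolate from 8.8 m to 128.0 m: V₃ = 25.8 × (128.0/8.8)^0.4324 = 25.8 × 3.1828 = 82.1166 m/s

82.1 m/s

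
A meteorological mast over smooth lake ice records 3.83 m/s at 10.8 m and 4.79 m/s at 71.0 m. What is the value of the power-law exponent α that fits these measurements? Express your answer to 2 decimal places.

Power law: V₂/V₁ = (z₂/z₁)^α ⇒ α = ln(V₂/V₁) / ln(z₂/z₁)
α = ln(4.79/3.83) / ln(71.0/10.8) = ln(1.2507) / ln(6.5741)
  = 0.22367 / 1.88313 = 0.11877

α ≈ 0.12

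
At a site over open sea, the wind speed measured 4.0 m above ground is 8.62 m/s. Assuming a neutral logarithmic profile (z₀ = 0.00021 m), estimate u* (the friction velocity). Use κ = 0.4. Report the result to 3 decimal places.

u* ≈ 0.350 m/s

Log law: V(z) = (u*/κ) · ln(z/z₀) ⇒ u* = κ · V / ln(z/z₀)
u* = 0.4 × 8.62 / ln(4.0/0.00021) = 0.4 × 8.62 / 9.8547
   = 3.4480 / 9.8547 = 0.3499 m/s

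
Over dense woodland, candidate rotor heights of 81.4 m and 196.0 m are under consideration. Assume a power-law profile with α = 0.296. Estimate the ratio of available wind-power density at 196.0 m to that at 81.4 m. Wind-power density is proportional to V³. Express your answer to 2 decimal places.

2.18

Speed ratio: V_B/V_A = (z_B/z_A)^α = (196.0/81.4)^0.296 = (2.4079)^0.296 = 1.29707
Power-density ratio: P_B/P_A = (V_B/V_A)³ = (1.29707)³ = 2.18217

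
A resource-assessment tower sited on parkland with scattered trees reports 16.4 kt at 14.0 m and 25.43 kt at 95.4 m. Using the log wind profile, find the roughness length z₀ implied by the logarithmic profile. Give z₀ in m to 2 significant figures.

Log law: V(z) ∝ ln(z/z₀). With r = V₁/V₂ = 16.4/25.43 = 0.64491,
r · ln(z₂/z₀) = ln(z₁/z₀) ⇒ ln z₀ = (ln z₁ − r·ln z₂)/(1 − r)
ln z₀ = (2.63906 − 0.64491×4.55808) / 0.35509 = -0.8462
z₀ = exp(-0.8462) = 0.4290 m

z₀ ≈ 0.43 m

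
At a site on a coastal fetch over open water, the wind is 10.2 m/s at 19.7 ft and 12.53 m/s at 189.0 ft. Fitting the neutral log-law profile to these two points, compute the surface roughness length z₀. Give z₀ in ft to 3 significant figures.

z₀ ≈ 0.000990 ft

Log law: V(z) ∝ ln(z/z₀). With r = V₁/V₂ = 10.2/12.53 = 0.81405,
r · ln(z₂/z₀) = ln(z₁/z₀) ⇒ ln z₀ = (ln z₁ − r·ln z₂)/(1 − r)
ln z₀ = (2.98062 − 0.81405×5.24175) / 0.18595 = -6.9179
z₀ = exp(-6.9179) = 0.0009899 ft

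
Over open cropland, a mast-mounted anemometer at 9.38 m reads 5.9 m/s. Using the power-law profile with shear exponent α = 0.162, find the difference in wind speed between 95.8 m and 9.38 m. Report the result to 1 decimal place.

2.7 m/s

Power law: V₂ = V₁ · (z₂/z₁)^α = 5.9 × (10.2132)^0.162 = 8.5968 m/s
ΔV = 8.5968 − 5.9 = 2.6968 m/s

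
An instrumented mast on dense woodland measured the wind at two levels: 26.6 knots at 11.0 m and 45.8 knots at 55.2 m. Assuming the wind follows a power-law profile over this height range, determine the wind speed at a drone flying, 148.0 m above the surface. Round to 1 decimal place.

First find α: α = ln(V₂/V₁)/ln(z₂/z₁) = ln(45.8/26.6)/ln(55.2/11.0) = 0.54337/1.61307 = 0.3369
Extrapolate from 55.2 m to 148.0 m: V₃ = 45.8 × (148.0/55.2)^0.3369 = 45.8 × 1.3941 = 63.8482 knots

63.8 knots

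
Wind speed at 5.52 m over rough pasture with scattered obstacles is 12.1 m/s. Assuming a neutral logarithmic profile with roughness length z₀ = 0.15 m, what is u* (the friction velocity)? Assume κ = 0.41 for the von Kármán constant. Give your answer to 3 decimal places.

Log law: V(z) = (u*/κ) · ln(z/z₀) ⇒ u* = κ · V / ln(z/z₀)
u* = 0.41 × 12.1 / ln(5.52/0.15) = 0.41 × 12.1 / 3.6055
   = 4.9610 / 3.6055 = 1.3760 m/s

u* ≈ 1.376 m/s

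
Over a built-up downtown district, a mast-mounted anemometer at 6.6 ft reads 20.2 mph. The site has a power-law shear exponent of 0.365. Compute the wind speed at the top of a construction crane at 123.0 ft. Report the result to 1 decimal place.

58.8 mph

Power-law profile: V₂ = V₁ · (z₂/z₁)^α
V₂ = 20.2 × (123.0/6.6)^0.365 = 20.2 × (18.6364)^0.365
    = 20.2 × 2.9086 = 58.7534 mph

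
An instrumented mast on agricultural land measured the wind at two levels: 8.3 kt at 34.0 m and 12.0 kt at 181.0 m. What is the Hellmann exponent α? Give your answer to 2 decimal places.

α ≈ 0.22

Power law: V₂/V₁ = (z₂/z₁)^α ⇒ α = ln(V₂/V₁) / ln(z₂/z₁)
α = ln(12.0/8.3) / ln(181.0/34.0) = ln(1.4458) / ln(5.3235)
  = 0.36865 / 1.67214 = 0.22047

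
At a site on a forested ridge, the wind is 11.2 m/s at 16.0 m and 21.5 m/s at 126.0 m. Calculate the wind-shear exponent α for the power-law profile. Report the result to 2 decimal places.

Power law: V₂/V₁ = (z₂/z₁)^α ⇒ α = ln(V₂/V₁) / ln(z₂/z₁)
α = ln(21.5/11.2) / ln(126.0/16.0) = ln(1.9196) / ln(7.8750)
  = 0.65214 / 2.06369 = 0.31601

α ≈ 0.32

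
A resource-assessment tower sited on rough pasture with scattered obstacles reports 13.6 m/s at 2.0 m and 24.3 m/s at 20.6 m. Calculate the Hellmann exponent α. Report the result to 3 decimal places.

α ≈ 0.249

Power law: V₂/V₁ = (z₂/z₁)^α ⇒ α = ln(V₂/V₁) / ln(z₂/z₁)
α = ln(24.3/13.6) / ln(20.6/2.0) = ln(1.7868) / ln(10.3000)
  = 0.58041 / 2.33214 = 0.24887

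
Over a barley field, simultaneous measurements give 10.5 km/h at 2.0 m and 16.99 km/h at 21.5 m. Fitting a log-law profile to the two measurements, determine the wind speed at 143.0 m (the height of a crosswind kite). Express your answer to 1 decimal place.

Log law: V ∝ ln(z/z₀). From the pair, with r = V₁/V₂ = 0.61801,
ln z₀ = (ln z₁ − r·ln z₂)/(1 − r) = (0.6931 − 0.61801×3.0681)/0.38199 = -3.1492 → z₀ = 0.04289 m
V₃ = V₁ · ln(z₃/z₀)/ln(z₁/z₀) = 10.5 × 8.1120/3.8423 = 22.1680 km/h

22.2 km/h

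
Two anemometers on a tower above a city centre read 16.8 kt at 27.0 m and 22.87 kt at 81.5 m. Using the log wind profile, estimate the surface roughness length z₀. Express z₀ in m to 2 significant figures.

z₀ ≈ 1.3 m

Log law: V(z) ∝ ln(z/z₀). With r = V₁/V₂ = 16.8/22.87 = 0.73459,
r · ln(z₂/z₀) = ln(z₁/z₀) ⇒ ln z₀ = (ln z₁ − r·ln z₂)/(1 − r)
ln z₀ = (3.29584 − 0.73459×4.40060) / 0.26541 = 0.2382
z₀ = exp(0.2382) = 1.269 m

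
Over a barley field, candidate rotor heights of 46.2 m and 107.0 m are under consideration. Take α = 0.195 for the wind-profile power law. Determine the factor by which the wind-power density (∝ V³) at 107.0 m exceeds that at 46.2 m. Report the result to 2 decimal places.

Speed ratio: V_B/V_A = (z_B/z_A)^α = (107.0/46.2)^0.195 = (2.3160)^0.195 = 1.17794
Power-density ratio: P_B/P_A = (V_B/V_A)³ = (1.17794)³ = 1.63446

1.63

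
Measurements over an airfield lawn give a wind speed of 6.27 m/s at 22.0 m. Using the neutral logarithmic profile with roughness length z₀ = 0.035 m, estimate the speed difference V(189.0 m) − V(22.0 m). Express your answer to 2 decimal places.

Log law: V₂ = V₁ · ln(z₂/z₀)/ln(z₁/z₀) = 6.27 × 8.5942/6.4434 = 8.3628 m/s
ΔV = 8.3628 − 6.27 = 2.0928 m/s

2.09 m/s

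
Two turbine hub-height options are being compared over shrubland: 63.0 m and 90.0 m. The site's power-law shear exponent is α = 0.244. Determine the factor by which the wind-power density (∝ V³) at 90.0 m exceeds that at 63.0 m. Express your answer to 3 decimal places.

1.298

Speed ratio: V_B/V_A = (z_B/z_A)^α = (90.0/63.0)^0.244 = (1.4286)^0.244 = 1.09093
Power-density ratio: P_B/P_A = (V_B/V_A)³ = (1.09093)³ = 1.29834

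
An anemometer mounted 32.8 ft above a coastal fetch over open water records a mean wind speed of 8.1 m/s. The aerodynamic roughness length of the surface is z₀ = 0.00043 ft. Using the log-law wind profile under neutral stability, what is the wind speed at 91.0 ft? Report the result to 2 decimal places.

8.84 m/s

Log law: V(z) ∝ ln(z/z₀), so V₂/V₁ = ln(z₂/z₀) / ln(z₁/z₀).
ln(91.0/0.00043) = 12.2626, ln(32.8/0.00043) = 11.2422
V₂ = 8.1 × 12.2626/11.2422 = 8.1 × 1.0908 = 8.8352 m/s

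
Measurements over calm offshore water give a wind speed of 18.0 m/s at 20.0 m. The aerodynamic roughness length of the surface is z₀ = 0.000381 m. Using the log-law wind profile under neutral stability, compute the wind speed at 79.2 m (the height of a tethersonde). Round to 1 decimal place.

Log law: V(z) ∝ ln(z/z₀), so V₂/V₁ = ln(z₂/z₀) / ln(z₁/z₀).
ln(79.2/0.000381) = 12.2447, ln(20.0/0.000381) = 10.8684
V₂ = 18.0 × 12.2447/10.8684 = 18.0 × 1.1266 = 20.2793 m/s

20.3 m/s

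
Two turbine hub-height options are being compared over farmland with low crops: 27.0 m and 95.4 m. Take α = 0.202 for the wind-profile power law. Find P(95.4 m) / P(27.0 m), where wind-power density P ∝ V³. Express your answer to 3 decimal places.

2.149

Speed ratio: V_B/V_A = (z_B/z_A)^α = (95.4/27.0)^0.202 = (3.5333)^0.202 = 1.29043
Power-density ratio: P_B/P_A = (V_B/V_A)³ = (1.29043)³ = 2.14882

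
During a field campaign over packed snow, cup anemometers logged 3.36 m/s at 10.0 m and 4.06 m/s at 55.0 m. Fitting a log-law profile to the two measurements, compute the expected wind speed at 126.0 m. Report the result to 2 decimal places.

4.40 m/s

Log law: V ∝ ln(z/z₀). From the pair, with r = V₁/V₂ = 0.82759,
ln z₀ = (ln z₁ − r·ln z₂)/(1 − r) = (2.3026 − 0.82759×4.0073)/0.17241 = -5.8802 → z₀ = 0.002794 m
V₃ = V₁ · ln(z₃/z₀)/ln(z₁/z₀) = 3.36 × 10.7165/8.1828 = 4.4004 m/s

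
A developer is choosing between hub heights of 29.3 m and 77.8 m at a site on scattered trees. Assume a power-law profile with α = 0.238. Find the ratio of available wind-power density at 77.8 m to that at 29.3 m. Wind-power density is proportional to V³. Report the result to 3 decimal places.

2.008

Speed ratio: V_B/V_A = (z_B/z_A)^α = (77.8/29.3)^0.238 = (2.6553)^0.238 = 1.26165
Power-density ratio: P_B/P_A = (V_B/V_A)³ = (1.26165)³ = 2.00824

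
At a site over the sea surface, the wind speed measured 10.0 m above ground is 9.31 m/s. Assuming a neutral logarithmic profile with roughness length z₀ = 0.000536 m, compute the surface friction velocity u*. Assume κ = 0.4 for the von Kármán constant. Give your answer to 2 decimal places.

u* ≈ 0.38 m/s

Log law: V(z) = (u*/κ) · ln(z/z₀) ⇒ u* = κ · V / ln(z/z₀)
u* = 0.4 × 9.31 / ln(10.0/0.000536) = 0.4 × 9.31 / 9.8340
   = 3.7240 / 9.8340 = 0.3787 m/s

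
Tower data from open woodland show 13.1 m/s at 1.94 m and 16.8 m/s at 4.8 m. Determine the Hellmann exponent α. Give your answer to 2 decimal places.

α ≈ 0.27

Power law: V₂/V₁ = (z₂/z₁)^α ⇒ α = ln(V₂/V₁) / ln(z₂/z₁)
α = ln(16.8/13.1) / ln(4.8/1.94) = ln(1.2824) / ln(2.4742)
  = 0.24877 / 0.90593 = 0.27460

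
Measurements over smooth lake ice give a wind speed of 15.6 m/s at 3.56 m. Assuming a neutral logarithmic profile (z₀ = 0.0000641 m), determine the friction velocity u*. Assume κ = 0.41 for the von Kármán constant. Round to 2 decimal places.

u* ≈ 0.59 m/s

Log law: V(z) = (u*/κ) · ln(z/z₀) ⇒ u* = κ · V / ln(z/z₀)
u* = 0.41 × 15.6 / ln(3.56/0.0000641) = 0.41 × 15.6 / 10.9248
   = 6.3960 / 10.9248 = 0.5855 m/s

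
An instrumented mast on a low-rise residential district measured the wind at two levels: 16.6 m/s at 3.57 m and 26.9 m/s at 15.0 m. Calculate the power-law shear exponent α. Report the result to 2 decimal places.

α ≈ 0.34

Power law: V₂/V₁ = (z₂/z₁)^α ⇒ α = ln(V₂/V₁) / ln(z₂/z₁)
α = ln(26.9/16.6) / ln(15.0/3.57) = ln(1.6205) / ln(4.2017)
  = 0.48272 / 1.43548 = 0.33628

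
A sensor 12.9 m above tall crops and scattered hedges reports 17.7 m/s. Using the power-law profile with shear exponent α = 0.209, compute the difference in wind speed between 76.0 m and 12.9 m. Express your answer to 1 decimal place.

7.9 m/s

Power law: V₂ = V₁ · (z₂/z₁)^α = 17.7 × (5.8915)^0.209 = 25.6419 m/s
ΔV = 25.6419 − 17.7 = 7.9419 m/s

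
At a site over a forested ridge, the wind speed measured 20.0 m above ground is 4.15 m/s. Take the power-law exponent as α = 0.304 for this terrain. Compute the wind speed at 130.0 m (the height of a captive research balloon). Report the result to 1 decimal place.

7.3 m/s

Power-law profile: V₂ = V₁ · (z₂/z₁)^α
V₂ = 4.15 × (130.0/20.0)^0.304 = 4.15 × (6.5000)^0.304
    = 4.15 × 1.7665 = 7.3312 m/s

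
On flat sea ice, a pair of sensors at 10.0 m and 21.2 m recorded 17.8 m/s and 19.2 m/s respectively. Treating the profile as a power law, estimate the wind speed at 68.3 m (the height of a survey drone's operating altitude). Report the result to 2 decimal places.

21.60 m/s

First find α: α = ln(V₂/V₁)/ln(z₂/z₁) = ln(19.2/17.8)/ln(21.2/10.0) = 0.07571/0.75142 = 0.1008
Extrapolate from 21.2 m to 68.3 m: V₃ = 19.2 × (68.3/21.2)^0.1008 = 19.2 × 1.1251 = 21.6021 m/s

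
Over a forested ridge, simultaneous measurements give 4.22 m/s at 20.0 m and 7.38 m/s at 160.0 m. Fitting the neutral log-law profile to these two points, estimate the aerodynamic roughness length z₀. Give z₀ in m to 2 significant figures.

z₀ ≈ 1.2 m

Log law: V(z) ∝ ln(z/z₀). With r = V₁/V₂ = 4.22/7.38 = 0.57182,
r · ln(z₂/z₀) = ln(z₁/z₀) ⇒ ln z₀ = (ln z₁ − r·ln z₂)/(1 − r)
ln z₀ = (2.99573 − 0.57182×5.07517) / 0.42818 = 0.2188
z₀ = exp(0.2188) = 1.245 m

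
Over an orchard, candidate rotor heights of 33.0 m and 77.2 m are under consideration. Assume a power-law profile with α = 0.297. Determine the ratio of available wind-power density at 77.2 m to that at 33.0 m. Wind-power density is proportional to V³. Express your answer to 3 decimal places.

Speed ratio: V_B/V_A = (z_B/z_A)^α = (77.2/33.0)^0.297 = (2.3394)^0.297 = 1.28713
Power-density ratio: P_B/P_A = (V_B/V_A)³ = (1.28713)³ = 2.13241

2.132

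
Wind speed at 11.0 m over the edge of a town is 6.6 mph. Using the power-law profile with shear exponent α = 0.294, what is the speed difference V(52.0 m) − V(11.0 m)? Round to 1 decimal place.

3.8 mph

Power law: V₂ = V₁ · (z₂/z₁)^α = 6.6 × (4.7273)^0.294 = 10.4203 mph
ΔV = 10.4203 − 6.6 = 3.8203 mph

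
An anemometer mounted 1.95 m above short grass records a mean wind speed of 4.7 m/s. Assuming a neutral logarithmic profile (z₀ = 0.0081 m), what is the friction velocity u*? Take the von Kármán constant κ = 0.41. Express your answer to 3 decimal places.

Log law: V(z) = (u*/κ) · ln(z/z₀) ⇒ u* = κ · V / ln(z/z₀)
u* = 0.41 × 4.7 / ln(1.95/0.0081) = 0.41 × 4.7 / 5.4837
   = 1.9270 / 5.4837 = 0.3514 m/s

u* ≈ 0.351 m/s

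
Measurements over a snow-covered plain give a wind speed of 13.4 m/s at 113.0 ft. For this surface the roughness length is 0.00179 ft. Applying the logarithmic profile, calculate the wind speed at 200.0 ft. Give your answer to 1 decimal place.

Log law: V(z) ∝ ln(z/z₀), so V₂/V₁ = ln(z₂/z₀) / ln(z₁/z₀).
ln(200.0/0.00179) = 11.6239, ln(113.0/0.00179) = 11.0529
V₂ = 13.4 × 11.6239/11.0529 = 13.4 × 1.0517 = 14.0922 m/s

14.1 m/s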